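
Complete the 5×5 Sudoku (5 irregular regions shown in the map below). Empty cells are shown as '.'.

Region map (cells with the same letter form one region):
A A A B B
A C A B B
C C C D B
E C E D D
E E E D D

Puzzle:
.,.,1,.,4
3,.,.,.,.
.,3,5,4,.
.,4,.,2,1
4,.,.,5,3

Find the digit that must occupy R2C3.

4

R1C4 = 3: row 1 has {1,4}; col 4 has {2,4,5}; region has {4} → only 3 remains.
R2C4 = 1: row 2 has {3}; col 4 has {2,3,4,5}; region has {3,4} → only 1 remains.
R3C5 = 2: row 3 has {3,4,5}; col 5 has {1,3,4}; region has {1,3,4} → only 2 remains.
R4C1 = 5: row 4 has {1,2,4}; col 1 has {3,4}; region has {4} → only 5 remains.
R4C3 = 3: row 4 has {1,2,4,5}; col 3 has {1,5}; region has {4,5} → only 3 remains.
R5C3 = 2: row 5 has {3,4,5}; col 3 has {1,3,5}; region has {3,4,5} → only 2 remains.
R1C1 = 2: row 1 has {1,3,4}; col 1 has {3,4,5}; region has {1,3} → only 2 remains.
R1C2 = 5: row 1 has {1,2,3,4}; col 2 has {3,4}; region has {1,2,3} → only 5 remains.
R2C2 = 2: row 2 has {1,3}; col 2 has {3,4,5}; region has {3,4,5} → only 2 remains.
R2C3 = 4: row 2 has {1,2,3}; col 3 has {1,2,3,5}; region has {1,2,3,5} → only 4 remains.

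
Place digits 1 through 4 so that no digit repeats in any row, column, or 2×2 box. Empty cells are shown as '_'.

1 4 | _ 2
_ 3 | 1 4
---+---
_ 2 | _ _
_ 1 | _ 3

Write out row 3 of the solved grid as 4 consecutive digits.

3241

row 1, column 3 = 3: row 1 has {1,2,4}; col 3 has {1}; box has {1,2,4} → only 3 remains.
row 2, column 1 = 2: row 2 has {1,3,4}; col 1 has {1}; box has {1,3,4} → only 2 remains.
row 3, column 3 = 4: row 3 has {2}; col 3 has {1,3}; box has {3} → only 4 remains.
row 3, column 4 = 1: row 3 has {2,4}; col 4 has {2,3,4}; box has {3,4} → only 1 remains.
row 4, column 1 = 4: row 4 has {1,3}; col 1 has {1,2}; box has {1,2} → only 4 remains.
row 4, column 3 = 2: row 4 has {1,3,4}; col 3 has {1,3,4}; box has {1,3,4} → only 2 remains.
row 3, column 1 = 3: row 3 has {1,2,4}; col 1 has {1,2,4}; box has {1,2,4} → only 3 remains.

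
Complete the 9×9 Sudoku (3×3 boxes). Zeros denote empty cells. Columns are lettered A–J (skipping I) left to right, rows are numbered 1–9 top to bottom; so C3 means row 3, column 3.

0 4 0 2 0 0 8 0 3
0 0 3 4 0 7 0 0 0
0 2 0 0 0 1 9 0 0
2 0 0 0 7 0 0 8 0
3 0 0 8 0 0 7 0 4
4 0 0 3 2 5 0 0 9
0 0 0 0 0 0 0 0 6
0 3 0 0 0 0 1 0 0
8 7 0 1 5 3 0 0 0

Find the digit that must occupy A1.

G6 = 6: row 6 has {2,3,4,5,9}; col 7 has {1,7,8,9}; box has {4,7,8,9} → only 6 remains.
H6 = 1: row 6 has {2,3,4,5,6,9}; col 8 has {8}; box has {4,6,7,8,9} → only 1 remains.
J9 = 2: row 9 has {1,3,5,7,8}; col 9 has {3,4,6,9}; box has {1,6} → only 2 remains.
J4 = 5: row 4 has {2,7,8}; col 9 has {2,3,4,6,9}; box has {1,4,6,7,8,9} → only 5 remains.
H5 = 2: row 5 has {3,4,7,8}; col 8 has {1,8}; box has {1,4,5,6,7,8,9} → only 2 remains.
B6 = 8: row 6 has {1,2,3,4,5,6,9}; col 2 has {2,3,4,7}; box has {2,3,4} → only 8 remains.
C6 = 7: row 6 has {1,2,3,4,5,6,8,9}; col 3 has {3}; box has {2,3,4,8} → only 7 remains.
G9 = 4: row 9 has {1,2,3,5,7,8}; col 7 has {1,6,7,8,9}; box has {1,2,6} → only 4 remains.
H9 = 9: row 9 has {1,2,3,4,5,7,8}; col 8 has {1,2,8}; box has {1,2,4,6} → only 9 remains.
J2 = 1: row 2 has {3,4,7}; col 9 has {2,3,4,5,6,9}; box has {3,8,9} → only 1 remains.
J3 = 7: row 3 has {1,2,9}; col 9 has {1,2,3,4,5,6,9}; box has {1,3,8,9} → only 7 remains.
G4 = 3: row 4 has {2,5,7,8}; col 7 has {1,4,6,7,8,9}; box has {1,2,4,5,6,7,8,9} → only 3 remains.
G7 = 5: row 7 has {6}; col 7 has {1,3,4,6,7,8,9}; box has {1,2,4,6,9} → only 5 remains.
H8 = 7: row 8 has {1,3}; col 8 has {1,2,8,9}; box has {1,2,4,5,6,9} → only 7 remains.
J8 = 8: row 8 has {1,3,7}; col 9 has {1,2,3,4,5,6,7,9}; box has {1,2,4,5,6,7,9} → only 8 remains.
C9 = 6: row 9 has {1,2,3,4,5,7,8,9}; col 3 has {3,7}; box has {3,7,8} → only 6 remains.
G2 = 2: row 2 has {1,3,4,7}; col 7 has {1,3,4,5,6,7,8,9}; box has {1,3,7,8,9} → only 2 remains.
H7 = 3: row 7 has {5,6}; col 8 has {1,2,7,8,9}; box has {1,2,4,5,6,7,8,9} → only 3 remains.
A1 = 7: in row 1, 7 can only go here (every other open cell in that row sees a 7).

7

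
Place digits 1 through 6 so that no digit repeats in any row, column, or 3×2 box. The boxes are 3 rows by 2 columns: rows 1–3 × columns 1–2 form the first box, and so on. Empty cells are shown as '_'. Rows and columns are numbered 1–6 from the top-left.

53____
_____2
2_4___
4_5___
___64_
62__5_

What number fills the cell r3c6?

5

r2c1 = 1: row 2 has {2}; col 1 has {2,4,5,6}; box has {2,3,5} → only 1 remains.
r3c2 = 6: row 3 has {2,4}; col 2 has {2,3}; box has {1,2,3,5} → only 6 remains.
r4c2 = 1: row 4 has {4,5}; col 2 has {2,3,6}; box has {2,4,6} → only 1 remains.
r5c1 = 3: row 5 has {4,6}; col 1 has {1,2,4,5,6}; box has {1,2,4,6} → only 3 remains.
r5c2 = 5: row 5 has {3,4,6}; col 2 has {1,2,3,6}; box has {1,2,3,4,6} → only 5 remains.
r5c6 = 1: row 5 has {3,4,5,6}; col 6 has {2}; box has {4,5} → only 1 remains.
r6c6 = 3: row 6 has {2,5,6}; col 6 has {1,2}; box has {1,4,5} → only 3 remains.
r2c2 = 4: row 2 has {1,2}; col 2 has {1,2,3,5,6}; box has {1,2,3,5,6} → only 4 remains.
r3c6 = 5: row 3 has {2,4,6}; col 6 has {1,2,3}; box has {2} → only 5 remains.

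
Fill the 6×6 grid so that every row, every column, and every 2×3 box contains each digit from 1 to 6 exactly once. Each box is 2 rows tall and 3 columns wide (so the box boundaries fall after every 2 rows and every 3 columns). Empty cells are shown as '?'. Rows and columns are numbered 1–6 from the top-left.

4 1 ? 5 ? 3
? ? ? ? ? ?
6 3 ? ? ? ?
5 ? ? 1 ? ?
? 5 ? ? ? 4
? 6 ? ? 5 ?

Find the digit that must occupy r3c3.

r2c2 = 2 (sole candidate).
r4c2 = 4 (sole candidate).
r4c3 = 2 (sole candidate).
r4c6 = 6 (sole candidate).
r1c3 = 6 (sole candidate).
r1c5 = 2 (sole candidate).
r2c1 = 3 (sole candidate).
r2c3 = 5 (sole candidate).
r2c6 = 1 (sole candidate).
r3c3 = 1: row 3 has {3,6}; col 3 has {2,5,6}; box has {2,3,4,5,6} → only 1 remains.

1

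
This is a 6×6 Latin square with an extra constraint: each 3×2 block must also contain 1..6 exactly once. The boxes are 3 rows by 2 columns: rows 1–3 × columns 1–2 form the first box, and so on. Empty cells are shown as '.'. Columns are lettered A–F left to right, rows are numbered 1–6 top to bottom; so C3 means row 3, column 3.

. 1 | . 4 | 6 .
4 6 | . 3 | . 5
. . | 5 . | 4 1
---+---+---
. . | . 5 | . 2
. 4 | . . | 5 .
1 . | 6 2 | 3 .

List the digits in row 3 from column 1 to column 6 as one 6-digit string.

C1 = 2 (sole candidate).
F1 = 3 (sole candidate).
C2 = 1 (sole candidate).
E2 = 2 (sole candidate).
D3 = 6: row 3 has {1,4,5}; col 4 has {2,3,4,5}; box has {1,2,3,4,5} → only 6 remains.
B4 = 3 (sole candidate).
C4 = 4 (sole candidate).
E4 = 1 (sole candidate).
C5 = 3 (sole candidate).
D5 = 1 (sole candidate).
F5 = 6 (sole candidate).
B6 = 5 (sole candidate).
F6 = 4 (sole candidate).
A1 = 5 (sole candidate).
B3 = 2: row 3 has {1,4,5,6}; col 2 has {1,3,4,5,6}; box has {1,4,5,6} → only 2 remains.
A4 = 6 (sole candidate).
A5 = 2 (sole candidate).
A3 = 3: row 3 has {1,2,4,5,6}; col 1 has {1,2,4,5,6}; box has {1,2,4,5,6} → only 3 remains.

325641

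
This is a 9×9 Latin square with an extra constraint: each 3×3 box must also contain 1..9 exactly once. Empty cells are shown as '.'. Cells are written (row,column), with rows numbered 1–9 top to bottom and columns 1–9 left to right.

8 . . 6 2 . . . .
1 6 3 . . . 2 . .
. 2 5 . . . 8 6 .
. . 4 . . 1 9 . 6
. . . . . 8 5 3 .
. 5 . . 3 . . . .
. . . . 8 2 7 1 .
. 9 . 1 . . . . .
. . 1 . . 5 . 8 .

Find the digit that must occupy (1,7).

(7,3) = 6 (sole candidate).
(2,4) = 8 (hidden single in row 2).
(4,2) = 8 (hidden single in row 4).
(4,1) = 3 (hidden single in row 4).
(6,9) = 8 (hidden single in row 6).
(6,7) = 1 (hidden single in row 6).
(1,9) = 1 (hidden single in row 1).
(1,8) = 5 (hidden single in row 1).
(2,5) = 5 (hidden single in row 2).
(4,5) = 7 (sole candidate).
(4,8) = 2 (sole candidate).
(8,8) = 4 (sole candidate).
(4,4) = 5 (sole candidate).
(6,8) = 7 (sole candidate).
(8,5) = 6 (sole candidate).
(8,7) = 3 (sole candidate).
(9,7) = 6 (sole candidate).
(1,7) = 4: row 1 has {1,2,5,6,8}; col 7 has {1,2,3,5,6,7,8,9}; box has {1,2,5,6,8} → only 4 remains.

4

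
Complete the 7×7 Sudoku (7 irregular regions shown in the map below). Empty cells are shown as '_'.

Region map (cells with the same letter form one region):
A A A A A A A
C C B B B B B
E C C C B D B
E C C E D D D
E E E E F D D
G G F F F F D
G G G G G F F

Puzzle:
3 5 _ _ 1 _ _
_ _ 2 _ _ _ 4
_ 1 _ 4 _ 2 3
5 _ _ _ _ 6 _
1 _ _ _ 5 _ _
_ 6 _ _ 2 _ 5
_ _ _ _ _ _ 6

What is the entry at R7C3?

R5C7 = 7 (sole candidate).
R1C7 = 2 (sole candidate).
R4C7 = 1 (sole candidate).
R2C2 = 3 (hidden single in row 2).
R4C3 = 7 (sole candidate).
R2C1 = 6 (sole candidate).
R2C5 = 7 (sole candidate).
R3C1 = 7 (sole candidate).
R3C3 = 5 (sole candidate).
R3C5 = 6 (sole candidate).
R4C2 = 2 (sole candidate).
R4C4 = 3 (sole candidate).
R4C5 = 4 (sole candidate).
R5C2 = 4 (sole candidate).
R5C3 = 6 (sole candidate).
R5C4 = 2 (sole candidate).
R5C6 = 3 (sole candidate).
R6C1 = 4 (sole candidate).
R7C1 = 2 (sole candidate).
R7C2 = 7 (sole candidate).
R7C5 = 3 (sole candidate).
R1C3 = 4 (sole candidate).
R1C6 = 7 (sole candidate).
R6C6 = 1 (sole candidate).
R7C3 = 1: row 7 has {2,3,6,7}; col 3 has {2,4,5,6,7}; region has {2,3,4,6,7} → only 1 remains.

1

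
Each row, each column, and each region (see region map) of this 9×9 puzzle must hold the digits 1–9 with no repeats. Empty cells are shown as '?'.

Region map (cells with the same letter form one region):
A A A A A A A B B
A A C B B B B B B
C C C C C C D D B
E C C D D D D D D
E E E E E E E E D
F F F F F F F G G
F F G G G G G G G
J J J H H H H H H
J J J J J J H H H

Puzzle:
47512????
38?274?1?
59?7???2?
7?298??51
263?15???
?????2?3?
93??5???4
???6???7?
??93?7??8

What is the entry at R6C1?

6

R2C3 = 6 (sole candidate).
R4C2 = 4 (sole candidate).
R5C9 = 7 (sole candidate).
R7C4 = 8 (sole candidate).
R7C8 = 6 (sole candidate).
R9C8 = 4 (sole candidate).
R3C5 = 3 (sole candidate).
R3C9 = 6 (sole candidate).
R5C4 = 4 (sole candidate).
R6C4 = 5 (sole candidate).
R6C9 = 9 (sole candidate).
R7C6 = 1 (sole candidate).
R8C5 = 9 (sole candidate).
R8C6 = 3 (sole candidate).
R9C5 = 6 (sole candidate).
R1C9 = 3 (sole candidate).
R2C9 = 5 (sole candidate).
R3C6 = 8 (sole candidate).
R3C7 = 4 (sole candidate).
R4C6 = 6 (sole candidate).
R4C7 = 3 (sole candidate).
R6C2 = 1 (sole candidate).
R6C5 = 4 (sole candidate).
R7C3 = 7 (sole candidate).
R7C7 = 2 (sole candidate).
R8C9 = 2 (sole candidate).
R9C1 = 1 (sole candidate).
R9C7 = 5 (sole candidate).
R1C6 = 9 (sole candidate).
R1C7 = 6 (sole candidate).
R1C8 = 8 (sole candidate).
R2C7 = 9 (sole candidate).
R3C3 = 1 (sole candidate).
R5C7 = 8 (sole candidate).
R5C8 = 9 (sole candidate).
R6C3 = 8 (sole candidate).
R6C7 = 7 (sole candidate).
R8C1 = 8 (sole candidate).
R8C2 = 5 (sole candidate).
R8C3 = 4 (sole candidate).
R8C7 = 1 (sole candidate).
R9C2 = 2 (sole candidate).
R6C1 = 6: row 6 has {1,2,3,4,5,7,8,9}; col 1 has {1,2,3,4,5,7,8,9}; region has {1,2,3,4,5,7,8,9} → only 6 remains.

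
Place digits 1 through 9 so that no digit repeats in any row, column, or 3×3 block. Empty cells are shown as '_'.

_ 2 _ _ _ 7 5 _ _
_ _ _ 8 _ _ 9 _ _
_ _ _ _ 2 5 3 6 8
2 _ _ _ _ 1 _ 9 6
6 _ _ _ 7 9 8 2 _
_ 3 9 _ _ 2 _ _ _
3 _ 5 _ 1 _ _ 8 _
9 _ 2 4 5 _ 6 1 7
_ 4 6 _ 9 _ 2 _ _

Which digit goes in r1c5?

6

r1c8 = 4: row 1 has {2,5,7}; col 8 has {1,2,6,8,9}; box has {3,5,6,8,9} → only 4 remains.
r1c9 = 1: row 1 has {2,4,5,7}; col 9 has {6,7,8}; box has {3,4,5,6,8,9} → only 1 remains.
r2c8 = 7: row 2 has {8,9}; col 8 has {1,2,4,6,8,9}; box has {1,3,4,5,6,8,9} → only 7 remains.
r2c9 = 2: row 2 has {7,8,9}; col 9 has {1,6,7,8}; box has {1,3,4,5,6,7,8,9} → only 2 remains.
r6c8 = 5: row 6 has {2,3,9}; col 8 has {1,2,4,6,7,8,9}; box has {2,6,8,9} → only 5 remains.
r6c9 = 4: row 6 has {2,3,5,9}; col 9 has {1,2,6,7,8}; box has {2,5,6,8,9} → only 4 remains.
r7c2 = 7: row 7 has {1,3,5,8}; col 2 has {2,3,4}; box has {2,3,4,5,6,9} → only 7 remains.
r7c6 = 6: row 7 has {1,3,5,7,8}; col 6 has {1,2,5,7,9}; box has {1,4,5,9} → only 6 remains.
r7c7 = 4: row 7 has {1,3,5,6,7,8}; col 7 has {2,3,5,6,8,9}; box has {1,2,6,7,8} → only 4 remains.
r7c9 = 9: row 7 has {1,3,4,5,6,7,8}; col 9 has {1,2,4,6,7,8}; box has {1,2,4,6,7,8} → only 9 remains.
r8c2 = 8: row 8 has {1,2,4,5,6,7,9}; col 2 has {2,3,4,7}; box has {2,3,4,5,6,7,9} → only 8 remains.
r8c6 = 3: row 8 has {1,2,4,5,6,7,8,9}; col 6 has {1,2,5,6,7,9}; box has {1,4,5,6,9} → only 3 remains.
r9c1 = 1: row 9 has {2,4,6,9}; col 1 has {2,3,6,9}; box has {2,3,4,5,6,7,8,9} → only 1 remains.
r9c4 = 7: row 9 has {1,2,4,6,9}; col 4 has {4,8}; box has {1,3,4,5,6,9} → only 7 remains.
r9c6 = 8: row 9 has {1,2,4,6,7,9}; col 6 has {1,2,3,5,6,7,9}; box has {1,3,4,5,6,7,9} → only 8 remains.
r9c8 = 3: row 9 has {1,2,4,6,7,8,9}; col 8 has {1,2,4,5,6,7,8,9}; box has {1,2,4,6,7,8,9} → only 3 remains.
r9c9 = 5: row 9 has {1,2,3,4,6,7,8,9}; col 9 has {1,2,4,6,7,8,9}; box has {1,2,3,4,6,7,8,9} → only 5 remains.
r1c1 = 8: row 1 has {1,2,4,5,7}; col 1 has {1,2,3,6,9}; box has {2} → only 8 remains.
r1c3 = 3: row 1 has {1,2,4,5,7,8}; col 3 has {2,5,6,9}; box has {2,8} → only 3 remains.
r1c5 = 6: row 1 has {1,2,3,4,5,7,8}; col 5 has {1,2,5,7,9}; box has {2,5,7,8} → only 6 remains.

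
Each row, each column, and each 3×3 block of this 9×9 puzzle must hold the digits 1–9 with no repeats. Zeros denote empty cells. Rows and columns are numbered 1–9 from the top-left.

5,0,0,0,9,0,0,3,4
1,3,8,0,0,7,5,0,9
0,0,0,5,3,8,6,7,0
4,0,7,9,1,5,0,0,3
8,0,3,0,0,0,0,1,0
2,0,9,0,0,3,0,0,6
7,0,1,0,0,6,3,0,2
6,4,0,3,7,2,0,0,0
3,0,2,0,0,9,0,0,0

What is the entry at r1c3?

6

r1c3 = 6: row 1 has {3,4,5,9}; col 3 has {1,2,3,7,8,9}; box has {1,3,5,8} → only 6 remains.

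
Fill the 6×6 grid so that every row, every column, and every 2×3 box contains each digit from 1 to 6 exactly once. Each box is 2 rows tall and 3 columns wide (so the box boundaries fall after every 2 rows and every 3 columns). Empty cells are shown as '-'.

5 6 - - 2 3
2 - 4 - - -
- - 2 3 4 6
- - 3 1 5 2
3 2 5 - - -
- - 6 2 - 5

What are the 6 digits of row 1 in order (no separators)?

r1c3 = 1: row 1 has {2,3,5,6}; col 3 has {2,3,4,5,6}; box has {2,4,5,6} → only 1 remains.
r1c4 = 4: row 1 has {1,2,3,5,6}; col 4 has {1,2,3}; box has {2,3} → only 4 remains.

561423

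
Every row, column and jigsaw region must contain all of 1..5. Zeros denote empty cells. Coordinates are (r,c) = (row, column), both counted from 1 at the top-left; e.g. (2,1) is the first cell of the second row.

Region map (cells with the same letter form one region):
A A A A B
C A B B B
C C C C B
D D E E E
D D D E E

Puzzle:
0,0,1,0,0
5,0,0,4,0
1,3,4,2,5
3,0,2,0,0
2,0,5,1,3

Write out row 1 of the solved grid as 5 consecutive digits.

45132

(1,1) = 4: row 1 has {1}; col 1 has {1,2,3,5}; region has {1} → only 4 remains.
(1,5) = 2: row 1 has {1,4}; col 5 has {3,5}; region has {4,5} → only 2 remains.
(2,2) = 2 (sole candidate).
(2,3) = 3 (sole candidate).
(2,5) = 1 (sole candidate).
(4,4) = 5 (sole candidate).
(4,5) = 4 (sole candidate).
(5,2) = 4 (sole candidate).
(1,2) = 5: row 1 has {1,2,4}; col 2 has {2,3,4}; region has {1,2,4} → only 5 remains.
(1,4) = 3: row 1 has {1,2,4,5}; col 4 has {1,2,4,5}; region has {1,2,4,5} → only 3 remains.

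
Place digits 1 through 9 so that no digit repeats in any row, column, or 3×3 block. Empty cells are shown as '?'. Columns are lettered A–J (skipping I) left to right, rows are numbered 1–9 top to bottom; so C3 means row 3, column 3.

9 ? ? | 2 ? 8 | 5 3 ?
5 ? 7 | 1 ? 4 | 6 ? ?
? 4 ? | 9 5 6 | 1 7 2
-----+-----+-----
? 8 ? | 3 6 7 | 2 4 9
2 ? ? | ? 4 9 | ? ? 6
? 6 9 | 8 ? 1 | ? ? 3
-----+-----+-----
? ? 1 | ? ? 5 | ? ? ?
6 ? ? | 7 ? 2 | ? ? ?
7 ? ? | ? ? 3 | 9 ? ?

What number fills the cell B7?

3

B1 = 1: row 1 has {2,3,5,8,9}; col 2 has {4,6,8}; box has {4,5,7,9} → only 1 remains.
C1 = 6: row 1 has {1,2,3,5,8,9}; col 3 has {1,7,9}; box has {1,4,5,7,9} → only 6 remains.
E1 = 7: row 1 has {1,2,3,5,6,8,9}; col 5 has {4,5,6}; box has {1,2,4,5,6,8,9} → only 7 remains.
J1 = 4: row 1 has {1,2,3,5,6,7,8,9}; col 9 has {2,3,6,9}; box has {1,2,3,5,6,7} → only 4 remains.
E2 = 3: row 2 has {1,4,5,6,7}; col 5 has {4,5,6,7}; box has {1,2,4,5,6,7,8,9} → only 3 remains.
J2 = 8: row 2 has {1,3,4,5,6,7}; col 9 has {2,3,4,6,9}; box has {1,2,3,4,5,6,7} → only 8 remains.
A4 = 1: row 4 has {2,3,4,6,7,8,9}; col 1 has {2,5,6,7,9}; box has {2,6,8,9} → only 1 remains.
C4 = 5: row 4 has {1,2,3,4,6,7,8,9}; col 3 has {1,6,7,9}; box has {1,2,6,8,9} → only 5 remains.
C5 = 3: row 5 has {2,4,6,9}; col 3 has {1,5,6,7,9}; box has {1,2,5,6,8,9} → only 3 remains.
D5 = 5: row 5 has {2,3,4,6,9}; col 4 has {1,2,3,7,8,9}; box has {1,3,4,6,7,8,9} → only 5 remains.
A6 = 4: row 6 has {1,3,6,8,9}; col 1 has {1,2,5,6,7,9}; box has {1,2,3,5,6,8,9} → only 4 remains.
E6 = 2: row 6 has {1,3,4,6,8,9}; col 5 has {3,4,5,6,7}; box has {1,3,4,5,6,7,8,9} → only 2 remains.
G6 = 7: row 6 has {1,2,3,4,6,8,9}; col 7 has {1,2,5,6,9}; box has {2,3,4,6,9} → only 7 remains.
H6 = 5: row 6 has {1,2,3,4,6,7,8,9}; col 8 has {3,4,7}; box has {2,3,4,6,7,9} → only 5 remains.
J7 = 7: row 7 has {1,5}; col 9 has {2,3,4,6,8,9}; box has {9} → only 7 remains.
B2 = 2: row 2 has {1,3,4,5,6,7,8}; col 2 has {1,4,6,8}; box has {1,4,5,6,7,9} → only 2 remains.
H2 = 9: row 2 has {1,2,3,4,5,6,7,8}; col 8 has {3,4,5,7}; box has {1,2,3,4,5,6,7,8} → only 9 remains.
C3 = 8: row 3 has {1,2,4,5,6,7,9}; col 3 has {1,3,5,6,7,9}; box has {1,2,4,5,6,7,9} → only 8 remains.
B5 = 7: row 5 has {2,3,4,5,6,9}; col 2 has {1,2,4,6,8}; box has {1,2,3,4,5,6,8,9} → only 7 remains.
G5 = 8: row 5 has {2,3,4,5,6,7,9}; col 7 has {1,2,5,6,7,9}; box has {2,3,4,5,6,7,9} → only 8 remains.
H5 = 1: row 5 has {2,3,4,5,6,7,8,9}; col 8 has {3,4,5,7,9}; box has {2,3,4,5,6,7,8,9} → only 1 remains.
C8 = 4: row 8 has {2,6,7}; col 3 has {1,3,5,6,7,8,9}; box has {1,6,7} → only 4 remains.
G8 = 3: row 8 has {2,4,6,7}; col 7 has {1,2,5,6,7,8,9}; box has {7,9} → only 3 remains.
H8 = 8: row 8 has {2,3,4,6,7}; col 8 has {1,3,4,5,7,9}; box has {3,7,9} → only 8 remains.
B9 = 5: row 9 has {3,7,9}; col 2 has {1,2,4,6,7,8}; box has {1,4,6,7} → only 5 remains.
C9 = 2: row 9 has {3,5,7,9}; col 3 has {1,3,4,5,6,7,8,9}; box has {1,4,5,6,7} → only 2 remains.
H9 = 6: row 9 has {2,3,5,7,9}; col 8 has {1,3,4,5,7,8,9}; box has {3,7,8,9} → only 6 remains.
J9 = 1: row 9 has {2,3,5,6,7,9}; col 9 has {2,3,4,6,7,8,9}; box has {3,6,7,8,9} → only 1 remains.
A3 = 3: row 3 has {1,2,4,5,6,7,8,9}; col 1 has {1,2,4,5,6,7,9}; box has {1,2,4,5,6,7,8,9} → only 3 remains.
A7 = 8: row 7 has {1,5,7}; col 1 has {1,2,3,4,5,6,7,9}; box has {1,2,4,5,6,7} → only 8 remains.
E7 = 9: row 7 has {1,5,7,8}; col 5 has {2,3,4,5,6,7}; box has {2,3,5,7} → only 9 remains.
G7 = 4: row 7 has {1,5,7,8,9}; col 7 has {1,2,3,5,6,7,8,9}; box has {1,3,6,7,8,9} → only 4 remains.
H7 = 2: row 7 has {1,4,5,7,8,9}; col 8 has {1,3,4,5,6,7,8,9}; box has {1,3,4,6,7,8,9} → only 2 remains.
B8 = 9: row 8 has {2,3,4,6,7,8}; col 2 has {1,2,4,5,6,7,8}; box has {1,2,4,5,6,7,8} → only 9 remains.
E8 = 1: row 8 has {2,3,4,6,7,8,9}; col 5 has {2,3,4,5,6,7,9}; box has {2,3,5,7,9} → only 1 remains.
J8 = 5: row 8 has {1,2,3,4,6,7,8,9}; col 9 has {1,2,3,4,6,7,8,9}; box has {1,2,3,4,6,7,8,9} → only 5 remains.
D9 = 4: row 9 has {1,2,3,5,6,7,9}; col 4 has {1,2,3,5,7,8,9}; box has {1,2,3,5,7,9} → only 4 remains.
E9 = 8: row 9 has {1,2,3,4,5,6,7,9}; col 5 has {1,2,3,4,5,6,7,9}; box has {1,2,3,4,5,7,9} → only 8 remains.
B7 = 3: row 7 has {1,2,4,5,7,8,9}; col 2 has {1,2,4,5,6,7,8,9}; box has {1,2,4,5,6,7,8,9} → only 3 remains.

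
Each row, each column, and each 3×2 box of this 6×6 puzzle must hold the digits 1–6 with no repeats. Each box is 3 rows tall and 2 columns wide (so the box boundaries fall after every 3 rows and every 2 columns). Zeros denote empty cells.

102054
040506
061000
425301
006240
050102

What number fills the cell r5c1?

3

r1c2 = 3: row 1 has {1,2,4,5}; col 2 has {2,4,5,6}; box has {1,4,6} → only 3 remains.
r1c4 = 6: row 1 has {1,2,3,4,5}; col 4 has {1,2,3,5}; box has {1,2,5} → only 6 remains.
r2c1 = 2: row 2 has {4,5,6}; col 1 has {1,4}; box has {1,3,4,6} → only 2 remains.
r2c3 = 3: row 2 has {2,4,5,6}; col 3 has {1,2,5,6}; box has {1,2,5,6} → only 3 remains.
r2c5 = 1: row 2 has {2,3,4,5,6}; col 5 has {4,5}; box has {4,5,6} → only 1 remains.
r3c1 = 5: row 3 has {1,6}; col 1 has {1,2,4}; box has {1,2,3,4,6} → only 5 remains.
r3c4 = 4: row 3 has {1,5,6}; col 4 has {1,2,3,5,6}; box has {1,2,3,5,6} → only 4 remains.
r3c6 = 3: row 3 has {1,4,5,6}; col 6 has {1,2,4,6}; box has {1,4,5,6} → only 3 remains.
r4c5 = 6: row 4 has {1,2,3,4,5}; col 5 has {1,4,5}; box has {1,2,4} → only 6 remains.
r5c1 = 3: row 5 has {2,4,6}; col 1 has {1,2,4,5}; box has {2,4,5} → only 3 remains.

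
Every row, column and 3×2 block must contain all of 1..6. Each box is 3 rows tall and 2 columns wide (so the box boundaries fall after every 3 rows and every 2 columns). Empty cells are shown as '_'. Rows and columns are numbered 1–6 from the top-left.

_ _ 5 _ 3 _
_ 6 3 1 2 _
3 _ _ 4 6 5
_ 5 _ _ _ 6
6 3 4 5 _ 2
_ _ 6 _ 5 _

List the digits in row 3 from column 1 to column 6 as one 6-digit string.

row 2, column 6 = 4: row 2 has {1,2,3,6}; col 6 has {2,5,6}; box has {2,3,5,6} → only 4 remains.
row 3, column 3 = 2: row 3 has {3,4,5,6}; col 3 has {3,4,5,6}; box has {1,3,4,5} → only 2 remains.
row 4, column 3 = 1: row 4 has {5,6}; col 3 has {2,3,4,5,6}; box has {4,5,6} → only 1 remains.
row 4, column 5 = 4: row 4 has {1,5,6}; col 5 has {2,3,5,6}; box has {2,5,6} → only 4 remains.
row 5, column 5 = 1: row 5 has {2,3,4,5,6}; col 5 has {2,3,4,5,6}; box has {2,4,5,6} → only 1 remains.
row 6, column 6 = 3: row 6 has {5,6}; col 6 has {2,4,5,6}; box has {1,2,4,5,6} → only 3 remains.
row 1, column 4 = 6: row 1 has {3,5}; col 4 has {1,4,5}; box has {1,2,3,4,5} → only 6 remains.
row 1, column 6 = 1: row 1 has {3,5,6}; col 6 has {2,3,4,5,6}; box has {2,3,4,5,6} → only 1 remains.
row 2, column 1 = 5: row 2 has {1,2,3,4,6}; col 1 has {3,6}; box has {3,6} → only 5 remains.
row 3, column 2 = 1: row 3 has {2,3,4,5,6}; col 2 has {3,5,6}; box has {3,5,6} → only 1 remains.

312465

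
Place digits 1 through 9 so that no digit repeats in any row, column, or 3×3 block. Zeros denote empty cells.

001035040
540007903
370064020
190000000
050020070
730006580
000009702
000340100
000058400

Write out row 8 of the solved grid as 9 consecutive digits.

r3c7 = 8 (sole candidate).
r4c6 = 3 (sole candidate).
r4c8 = 6 (sole candidate).
r4c9 = 4 (sole candidate).
r5c6 = 1 (sole candidate).
r5c7 = 3 (sole candidate).
r5c9 = 9 (sole candidate).
r6c5 = 9 (sole candidate).
r6c9 = 1 (sole candidate).
r7c5 = 1 (sole candidate).
r8c6 = 2: row 8 has {1,3,4}; col 6 has {1,3,4,5,6,7,8,9}; box has {1,3,4,5,8,9} → only 2 remains.
r9c9 = 6 (sole candidate).
r1c7 = 6 (sole candidate).
r1c9 = 7 (sole candidate).
r2c5 = 8 (sole candidate).
r2c8 = 1 (sole candidate).
r3c3 = 9 (sole candidate).
r3c4 = 1 (sole candidate).
r3c9 = 5 (sole candidate).
r4c5 = 7 (sole candidate).
r4c7 = 2 (sole candidate).
r6c4 = 4 (sole candidate).
r7c4 = 6 (sole candidate).
r8c9 = 8: row 8 has {1,2,3,4}; col 9 has {1,2,3,4,5,6,7,9}; box has {1,2,4,6,7} → only 8 remains.
r9c4 = 7 (sole candidate).
r2c4 = 2 (sole candidate).
r4c3 = 8 (sole candidate).
r4c4 = 5 (sole candidate).
r5c4 = 8 (sole candidate).
r6c3 = 2 (sole candidate).
r7c2 = 8 (sole candidate).
r8c2 = 6: row 8 has {1,2,3,4,8}; col 2 has {3,4,5,7,8,9}; box has {8} → only 6 remains.
r9c3 = 3 (sole candidate).
r9c8 = 9 (sole candidate).
r1c2 = 2 (sole candidate).
r1c4 = 9 (sole candidate).
r2c3 = 6 (sole candidate).
r5c3 = 4 (sole candidate).
r7c1 = 4 (sole candidate).
r7c3 = 5 (sole candidate).
r7c8 = 3 (sole candidate).
r8c1 = 9: row 8 has {1,2,3,4,6,8}; col 1 has {1,3,4,5,7}; box has {3,4,5,6,8} → only 9 remains.
r8c3 = 7: row 8 has {1,2,3,4,6,8,9}; col 3 has {1,2,3,4,5,6,8,9}; box has {3,4,5,6,8,9} → only 7 remains.
r8c8 = 5: row 8 has {1,2,3,4,6,7,8,9}; col 8 has {1,2,3,4,6,7,8,9}; box has {1,2,3,4,6,7,8,9} → only 5 remains.

967342158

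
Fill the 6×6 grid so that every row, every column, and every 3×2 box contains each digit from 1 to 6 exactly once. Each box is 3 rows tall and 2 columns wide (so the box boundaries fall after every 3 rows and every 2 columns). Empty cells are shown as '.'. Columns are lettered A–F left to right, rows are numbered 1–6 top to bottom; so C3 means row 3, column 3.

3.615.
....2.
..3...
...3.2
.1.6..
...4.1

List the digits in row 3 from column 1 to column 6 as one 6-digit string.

543216

F1 = 4: row 1 has {1,3,5,6}; col 6 has {1,2}; box has {2,5} → only 4 remains.
D2 = 5: row 2 has {2}; col 4 has {1,3,4,6}; box has {1,3,6} → only 5 remains.
D3 = 2: row 3 has {3}; col 4 has {1,3,4,5,6}; box has {1,3,5,6} → only 2 remains.
F3 = 6: row 3 has {2,3}; col 6 has {1,2,4}; box has {2,4,5} → only 6 remains.
B1 = 2: row 1 has {1,3,4,5,6}; col 2 has {1}; box has {3} → only 2 remains.
C2 = 4: row 2 has {2,5}; col 3 has {3,6}; box has {1,2,3,5,6} → only 4 remains.
F2 = 3: row 2 has {2,4,5}; col 6 has {1,2,4,6}; box has {2,4,5,6} → only 3 remains.
E3 = 1: row 3 has {2,3,6}; col 5 has {2,5}; box has {2,3,4,5,6} → only 1 remains.
F5 = 5: row 5 has {1,6}; col 6 has {1,2,3,4,6}; box has {1,2} → only 5 remains.
B2 = 6: row 2 has {2,3,4,5}; col 2 has {1,2}; box has {2,3} → only 6 remains.
C5 = 2: row 5 has {1,5,6}; col 3 has {3,4,6}; box has {3,4,6} → only 2 remains.
C6 = 5: row 6 has {1,4}; col 3 has {2,3,4,6}; box has {2,3,4,6} → only 5 remains.
A2 = 1: row 2 has {2,3,4,5,6}; col 1 has {3}; box has {2,3,6} → only 1 remains.
C4 = 1: row 4 has {2,3}; col 3 has {2,3,4,5,6}; box has {2,3,4,5,6} → only 1 remains.
A5 = 4: row 5 has {1,2,5,6}; col 1 has {1,3}; box has {1} → only 4 remains.
E5 = 3: row 5 has {1,2,4,5,6}; col 5 has {1,2,5}; box has {1,2,5} → only 3 remains.
B6 = 3: row 6 has {1,4,5}; col 2 has {1,2,6}; box has {1,4} → only 3 remains.
E6 = 6: row 6 has {1,3,4,5}; col 5 has {1,2,3,5}; box has {1,2,3,5} → only 6 remains.
A3 = 5: row 3 has {1,2,3,6}; col 1 has {1,3,4}; box has {1,2,3,6} → only 5 remains.
B3 = 4: row 3 has {1,2,3,5,6}; col 2 has {1,2,3,6}; box has {1,2,3,5,6} → only 4 remains.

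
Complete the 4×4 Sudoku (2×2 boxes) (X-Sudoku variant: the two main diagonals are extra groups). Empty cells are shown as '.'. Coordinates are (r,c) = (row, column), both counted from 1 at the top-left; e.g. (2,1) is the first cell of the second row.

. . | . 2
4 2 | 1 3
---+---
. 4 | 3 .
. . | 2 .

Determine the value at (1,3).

(1,1) = 1 (sole candidate).
(1,2) = 3 (sole candidate).
(1,3) = 4: row 1 has {1,2,3}; col 3 has {1,2,3}; box has {1,2,3} → only 4 remains.

4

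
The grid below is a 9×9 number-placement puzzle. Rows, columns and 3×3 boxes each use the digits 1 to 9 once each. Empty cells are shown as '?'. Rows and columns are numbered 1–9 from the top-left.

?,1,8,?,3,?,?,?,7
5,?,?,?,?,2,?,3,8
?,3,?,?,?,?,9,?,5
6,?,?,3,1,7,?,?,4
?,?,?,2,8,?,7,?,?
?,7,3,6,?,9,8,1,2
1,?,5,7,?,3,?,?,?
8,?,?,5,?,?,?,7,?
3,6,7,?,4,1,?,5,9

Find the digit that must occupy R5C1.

R4C7 = 5 (sole candidate).
R4C8 = 9 (sole candidate).
R5C8 = 6 (sole candidate).
R5C9 = 3 (sole candidate).
R6C1 = 4 (sole candidate).
R6C5 = 5 (sole candidate).
R7C9 = 6 (sole candidate).
R8C6 = 6 (sole candidate).
R8C9 = 1 (sole candidate).
R9C4 = 8 (sole candidate).
R9C7 = 2 (sole candidate).
R4C3 = 2 (sole candidate).
R5C1 = 9: row 5 has {2,3,6,7,8}; col 1 has {1,3,4,5,6,8}; box has {2,3,4,6,7} → only 9 remains.

9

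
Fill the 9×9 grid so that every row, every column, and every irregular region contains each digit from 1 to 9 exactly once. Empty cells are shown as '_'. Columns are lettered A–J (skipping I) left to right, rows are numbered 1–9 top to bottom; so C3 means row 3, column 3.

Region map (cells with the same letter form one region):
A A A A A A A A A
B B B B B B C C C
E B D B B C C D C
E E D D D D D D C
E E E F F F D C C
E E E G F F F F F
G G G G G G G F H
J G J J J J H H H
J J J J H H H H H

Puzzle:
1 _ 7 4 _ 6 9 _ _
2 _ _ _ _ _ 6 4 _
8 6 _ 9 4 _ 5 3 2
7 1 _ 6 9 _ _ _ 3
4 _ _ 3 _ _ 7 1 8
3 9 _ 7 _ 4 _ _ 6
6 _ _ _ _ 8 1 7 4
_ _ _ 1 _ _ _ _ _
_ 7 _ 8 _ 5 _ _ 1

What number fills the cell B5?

J1 = 5 (sole candidate).
D2 = 5 (sole candidate).
C3 = 1 (sole candidate).
F3 = 7 (sole candidate).
F4 = 2 (sole candidate).
F5 = 9 (sole candidate).
D7 = 2 (sole candidate).
F8 = 3 (sole candidate).
A9 = 9 (sole candidate).
F2 = 1 (sole candidate).
J2 = 9 (sole candidate).
A8 = 5 (sole candidate).
B8 = 4 (sole candidate).
J8 = 7 (sole candidate).
E2 = 7 (hidden single in row 2).
C5 = 6 (hidden single in row 5).
C8 = 2 (sole candidate).
E8 = 6 (sole candidate).
G8 = 8 (sole candidate).
H8 = 9 (sole candidate).
C9 = 4 (sole candidate).
G4 = 4 (sole candidate).
C6 = 5 (sole candidate).
G6 = 2 (sole candidate).
H6 = 8 (sole candidate).
G9 = 3 (sole candidate).
H1 = 2 (sole candidate).
C4 = 8 (sole candidate).
H4 = 5 (sole candidate).
B5 = 2: row 5 has {1,3,4,6,7,8,9}; col 2 has {1,4,6,7,9}; region has {1,3,4,5,6,7,8,9} → only 2 remains.

2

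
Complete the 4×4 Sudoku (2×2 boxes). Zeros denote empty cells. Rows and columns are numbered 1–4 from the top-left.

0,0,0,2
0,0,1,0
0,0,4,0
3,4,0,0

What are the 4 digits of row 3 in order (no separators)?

1243

r1c3 = 3: row 1 has {2}; col 3 has {1,4}; box has {1,2} → only 3 remains.
r2c4 = 4: row 2 has {1}; col 4 has {2}; box has {1,2,3} → only 4 remains.
r4c3 = 2: row 4 has {3,4}; col 3 has {1,3,4}; box has {4} → only 2 remains.
r4c4 = 1: row 4 has {2,3,4}; col 4 has {2,4}; box has {2,4} → only 1 remains.
r1c2 = 1: row 1 has {2,3}; col 2 has {4}; box has {} → only 1 remains.
r2c1 = 2: row 2 has {1,4}; col 1 has {3}; box has {1} → only 2 remains.
r2c2 = 3: row 2 has {1,2,4}; col 2 has {1,4}; box has {1,2} → only 3 remains.
r3c1 = 1: row 3 has {4}; col 1 has {2,3}; box has {3,4} → only 1 remains.
r3c2 = 2: row 3 has {1,4}; col 2 has {1,3,4}; box has {1,3,4} → only 2 remains.
r3c4 = 3: row 3 has {1,2,4}; col 4 has {1,2,4}; box has {1,2,4} → only 3 remains.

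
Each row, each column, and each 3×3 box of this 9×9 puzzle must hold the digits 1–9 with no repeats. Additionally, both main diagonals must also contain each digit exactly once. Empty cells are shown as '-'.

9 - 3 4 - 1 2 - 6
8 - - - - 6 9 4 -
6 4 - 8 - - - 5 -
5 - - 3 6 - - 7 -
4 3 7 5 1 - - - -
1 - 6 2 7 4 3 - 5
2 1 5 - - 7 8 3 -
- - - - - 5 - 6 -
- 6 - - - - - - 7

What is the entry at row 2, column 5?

2

row 1, column 5 = 5 (sole candidate).
row 1, column 8 = 8 (sole candidate).
row 2, column 4 = 7 (sole candidate).
row 3, column 3 = 2 (sole candidate).
row 3, column 7 = 7 (sole candidate).
row 5, column 7 = 6 (sole candidate).
row 6, column 8 = 9 (sole candidate).
row 9, column 1 = 3 (sole candidate).
row 1, column 2 = 7 (sole candidate).
row 2, column 2 = 5 (sole candidate).
row 2, column 3 = 1 (sole candidate).
row 2, column 9 = 3 (sole candidate).
row 3, column 9 = 1 (sole candidate).
row 5, column 8 = 2 (sole candidate).
row 5, column 9 = 8 (sole candidate).
row 6, column 2 = 8 (sole candidate).
row 8, column 1 = 7 (sole candidate).
row 8, column 2 = 9 (sole candidate).
row 8, column 4 = 1 (sole candidate).
row 8, column 7 = 4 (sole candidate).
row 8, column 9 = 2 (sole candidate).
row 9, column 4 = 9 (sole candidate).
row 9, column 8 = 1 (sole candidate).
row 2, column 5 = 2: row 2 has {1,3,4,5,6,7,8,9}; col 5 has {1,5,6,7}; box has {1,4,5,6,7,8} → only 2 remains.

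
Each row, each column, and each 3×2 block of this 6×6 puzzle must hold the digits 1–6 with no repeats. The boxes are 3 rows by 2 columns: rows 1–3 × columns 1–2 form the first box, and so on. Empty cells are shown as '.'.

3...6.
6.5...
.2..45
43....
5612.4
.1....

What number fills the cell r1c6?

1

r2c2 = 4: row 2 has {5,6}; col 2 has {1,2,3,6}; box has {2,3,6} → only 4 remains.
r3c1 = 1: row 3 has {2,4,5}; col 1 has {3,4,5,6}; box has {2,3,4,6} → only 1 remains.
r4c3 = 6: row 4 has {3,4}; col 3 has {1,5}; box has {1,2} → only 6 remains.
r4c4 = 5: row 4 has {3,4,6}; col 4 has {2}; box has {1,2,6} → only 5 remains.
r5c5 = 3: row 5 has {1,2,4,5,6}; col 5 has {4,6}; box has {4} → only 3 remains.
r6c1 = 2: row 6 has {1}; col 1 has {1,3,4,5,6}; box has {1,3,4,5,6} → only 2 remains.
r6c5 = 5: row 6 has {1,2}; col 5 has {3,4,6}; box has {3,4} → only 5 remains.
r6c6 = 6: row 6 has {1,2,5}; col 6 has {4,5}; box has {3,4,5} → only 6 remains.
r1c2 = 5: row 1 has {3,6}; col 2 has {1,2,3,4,6}; box has {1,2,3,4,6} → only 5 remains.
r3c3 = 3: row 3 has {1,2,4,5}; col 3 has {1,5,6}; box has {5} → only 3 remains.
r3c4 = 6: row 3 has {1,2,3,4,5}; col 4 has {2,5}; box has {3,5} → only 6 remains.
r6c3 = 4: row 6 has {1,2,5,6}; col 3 has {1,3,5,6}; box has {1,2,5,6} → only 4 remains.
r6c4 = 3: row 6 has {1,2,4,5,6}; col 4 has {2,5,6}; box has {1,2,4,5,6} → only 3 remains.
r1c3 = 2: row 1 has {3,5,6}; col 3 has {1,3,4,5,6}; box has {3,5,6} → only 2 remains.
r1c6 = 1: row 1 has {2,3,5,6}; col 6 has {4,5,6}; box has {4,5,6} → only 1 remains.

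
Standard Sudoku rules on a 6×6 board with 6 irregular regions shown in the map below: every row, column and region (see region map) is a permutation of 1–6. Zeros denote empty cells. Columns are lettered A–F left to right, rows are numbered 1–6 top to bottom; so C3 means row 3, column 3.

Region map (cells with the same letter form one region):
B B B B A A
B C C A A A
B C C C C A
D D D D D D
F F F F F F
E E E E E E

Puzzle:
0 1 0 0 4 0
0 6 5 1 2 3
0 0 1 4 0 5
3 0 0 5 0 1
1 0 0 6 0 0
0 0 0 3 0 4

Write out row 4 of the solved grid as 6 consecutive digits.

342561

D1 = 2 (sole candidate).
F1 = 6 (sole candidate).
A2 = 4 (sole candidate).
A3 = 6 (sole candidate).
E3 = 3 (sole candidate).
E4 = 6: row 4 has {1,3,5}; col 5 has {2,3,4}; region has {1,3,5} → only 6 remains.
E5 = 5 (sole candidate).
F5 = 2 (sole candidate).
E6 = 1 (sole candidate).
A1 = 5 (sole candidate).
C1 = 3 (sole candidate).
B3 = 2 (sole candidate).
B4 = 4: row 4 has {1,3,5,6}; col 2 has {1,2,6}; region has {1,3,5,6} → only 4 remains.
C4 = 2: row 4 has {1,3,4,5,6}; col 3 has {1,3,5}; region has {1,3,4,5,6} → only 2 remains.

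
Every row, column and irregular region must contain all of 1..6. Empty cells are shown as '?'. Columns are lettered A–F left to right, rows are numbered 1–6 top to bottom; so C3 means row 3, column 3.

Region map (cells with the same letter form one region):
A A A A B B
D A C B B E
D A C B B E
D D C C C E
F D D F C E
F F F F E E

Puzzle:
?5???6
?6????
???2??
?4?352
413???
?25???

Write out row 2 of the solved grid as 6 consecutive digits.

264513

B3 = 3: row 3 has {2}; col 2 has {1,2,4,5,6}; region has {5,6} → only 3 remains.
A4 = 6: row 4 has {2,3,4,5}; col 1 has {4}; region has {1,3,4} → only 6 remains.
C4 = 1: row 4 has {2,3,4,5,6}; col 3 has {3,5}; region has {3,5} → only 1 remains.
D5 = 6: row 5 has {1,3,4}; col 4 has {2,3}; region has {2,4,5} → only 6 remains.
E5 = 2: row 5 has {1,3,4,6}; col 5 has {5}; region has {1,3,5} → only 2 remains.
F5 = 5: row 5 has {1,2,3,4,6}; col 6 has {2,6}; region has {2} → only 5 remains.
D6 = 1: row 6 has {2,5}; col 4 has {2,3,6}; region has {2,4,5,6} → only 1 remains.
D1 = 4: row 1 has {5,6}; col 4 has {1,2,3,6}; region has {3,5,6} → only 4 remains.
C2 = 4: row 2 has {6}; col 3 has {1,3,5}; region has {1,2,3,5} → only 4 remains.
D2 = 5: row 2 has {4,6}; col 4 has {1,2,3,4,6}; region has {2,6} → only 5 remains.
A3 = 5: row 3 has {2,3}; col 1 has {4,6}; region has {1,3,4,6} → only 5 remains.
C3 = 6: row 3 has {2,3,5}; col 3 has {1,3,4,5}; region has {1,2,3,4,5} → only 6 remains.
A6 = 3: row 6 has {1,2,5}; col 1 has {4,5,6}; region has {1,2,4,5,6} → only 3 remains.
F6 = 4: row 6 has {1,2,3,5}; col 6 has {2,5,6}; region has {2,5} → only 4 remains.
C1 = 2: row 1 has {4,5,6}; col 3 has {1,3,4,5,6}; region has {3,4,5,6} → only 2 remains.
A2 = 2: row 2 has {4,5,6}; col 1 has {3,4,5,6}; region has {1,3,4,5,6} → only 2 remains.
F3 = 1: row 3 has {2,3,5,6}; col 6 has {2,4,5,6}; region has {2,4,5} → only 1 remains.
E6 = 6: row 6 has {1,2,3,4,5}; col 5 has {2,5}; region has {1,2,4,5} → only 6 remains.
A1 = 1: row 1 has {2,4,5,6}; col 1 has {2,3,4,5,6}; region has {2,3,4,5,6} → only 1 remains.
E1 = 3: row 1 has {1,2,4,5,6}; col 5 has {2,5,6}; region has {2,5,6} → only 3 remains.
E2 = 1: row 2 has {2,4,5,6}; col 5 has {2,3,5,6}; region has {2,3,5,6} → only 1 remains.
F2 = 3: row 2 has {1,2,4,5,6}; col 6 has {1,2,4,5,6}; region has {1,2,4,5,6} → only 3 remains.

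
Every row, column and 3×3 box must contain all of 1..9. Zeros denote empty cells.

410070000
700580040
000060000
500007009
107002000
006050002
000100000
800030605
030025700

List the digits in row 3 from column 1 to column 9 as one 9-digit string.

r6c8 = 7 (hidden single in row 6).
r3c9 = 7: in row 3, 7 can only go here (every other open cell in that row sees a 7).
r7c2 = 7 (hidden single in row 7).
r7c3 = 5 (hidden single in row 7).
r8c4 = 7 (hidden single in row 8).
r3c2 = 5: in column 2, 5 can only go here (every other open cell in that column sees a 5).
r2c2 = 6 (hidden single in column 2).
r4c5 = 1 (hidden single in column 5).
r6c7 = 1 (hidden single in row 6).
r7c6 = 6 (hidden single in column 6).
r9c1 = 6 (hidden single in row 9).
r6c6 = 8 (hidden single in column 6).
r9c4 = 8 (hidden single in column 4).
Singles propagation stalls before every target cell is settled. Branch on r2c9 (candidates {1,3}).
  Try r2c9 = 1: this forces r9c9=4, r3c6=1, r3c4=4, r6c2=4, r4c7=4, r5c5=4; then row 7 has no cell left for 4 — contradiction.
So r2c9 = 3.
r2c6 = 1 (hidden single in row 2).
r3c8 = 1: in row 3, 1 can only go here (every other open cell in that row sees a 1).
r9c8 = 9 (sole candidate).
r8c8 = 2 (sole candidate).
r7c1 = 2 (hidden single in row 7).
r7c5 = 9 (hidden single in row 7).
r5c5 = 4 (sole candidate).
r8c6 = 4 (sole candidate).
r8c2 = 9 (sole candidate).
r8c3 = 1 (sole candidate).
r9c3 = 4 (sole candidate).
r9c9 = 1 (sole candidate).
r5c2 = 8 (sole candidate).
r5c9 = 6 (sole candidate).
r6c2 = 4 (sole candidate).
r1c9 = 8 (sole candidate).
r4c2 = 2 (sole candidate).
r4c3 = 3 (sole candidate).
r4c4 = 6 (sole candidate).
r4c8 = 8 (sole candidate).
r6c1 = 9 (sole candidate).
r6c4 = 3 (sole candidate).
r7c8 = 3 (sole candidate).
r7c9 = 4 (sole candidate).
r3c1 = 3: row 3 has {1,5,6,7}; col 1 has {1,2,4,5,6,7,8,9}; box has {1,4,5,6,7} → only 3 remains.
r3c6 = 9: row 3 has {1,3,5,6,7}; col 6 has {1,2,4,5,6,7,8}; box has {1,5,6,7,8} → only 9 remains.
r3c7 = 2: row 3 has {1,3,5,6,7,9}; col 7 has {1,6,7}; box has {1,3,4,7,8} → only 2 remains.
r4c7 = 4 (sole candidate).
r5c4 = 9 (sole candidate).
r5c8 = 5 (sole candidate).
r7c7 = 8 (sole candidate).
r1c4 = 2 (sole candidate).
r1c6 = 3 (sole candidate).
r1c8 = 6 (sole candidate).
r2c7 = 9 (sole candidate).
r3c3 = 8: row 3 has {1,2,3,5,6,7,9}; col 3 has {1,3,4,5,6,7}; box has {1,3,4,5,6,7} → only 8 remains.
r3c4 = 4: row 3 has {1,2,3,5,6,7,8,9}; col 4 has {1,2,3,5,6,7,8,9}; box has {1,2,3,5,6,7,8,9} → only 4 remains.

358469217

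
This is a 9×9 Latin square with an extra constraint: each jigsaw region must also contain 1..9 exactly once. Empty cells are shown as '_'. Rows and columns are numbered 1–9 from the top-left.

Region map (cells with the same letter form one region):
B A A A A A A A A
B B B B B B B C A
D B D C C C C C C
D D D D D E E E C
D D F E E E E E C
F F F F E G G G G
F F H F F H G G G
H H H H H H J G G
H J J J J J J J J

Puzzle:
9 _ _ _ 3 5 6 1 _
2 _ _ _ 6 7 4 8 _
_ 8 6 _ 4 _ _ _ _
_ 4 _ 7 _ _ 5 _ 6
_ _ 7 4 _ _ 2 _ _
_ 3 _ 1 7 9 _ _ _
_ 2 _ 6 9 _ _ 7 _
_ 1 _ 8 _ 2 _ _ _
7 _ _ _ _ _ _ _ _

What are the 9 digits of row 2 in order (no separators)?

row 1, column 2 = 7: row 1 has {1,3,5,6,9}; col 2 has {1,2,3,4,8}; region has {1,3,5,6} → only 7 remains.
row 1, column 4 = 2: row 1 has {1,3,5,6,7,9}; col 4 has {1,4,6,7,8}; region has {1,3,5,6,7} → only 2 remains.
row 2, column 2 = 5: row 2 has {2,4,6,7,8}; col 2 has {1,2,3,4,7,8}; region has {2,4,6,7,8,9} → only 5 remains.
row 2, column 4 = 3: row 2 has {2,4,5,6,7,8}; col 4 has {1,2,4,6,7,8}; region has {2,4,5,6,7,8,9} → only 3 remains.
row 2, column 9 = 9: row 2 has {2,3,4,5,6,7,8}; col 9 has {6}; region has {1,2,3,5,6,7} → only 9 remains.
row 5, column 2 = 9: row 5 has {2,4,7}; col 2 has {1,2,3,4,5,7,8}; region has {4,6,7} → only 9 remains.
row 6, column 7 = 8: row 6 has {1,3,7,9}; col 7 has {2,4,5,6}; region has {7,9} → only 8 remains.
row 8, column 5 = 5: row 8 has {1,2,8}; col 5 has {3,4,6,7,9}; region has {1,2,7,8} → only 5 remains.
row 9, column 2 = 6: row 9 has {7}; col 2 has {1,2,3,4,5,7,8,9}; region has {} → only 6 remains.
row 2, column 3 = 1: row 2 has {2,3,4,5,6,7,8,9}; col 3 has {6,7}; region has {2,3,4,5,6,7,8,9} → only 1 remains.

251367489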